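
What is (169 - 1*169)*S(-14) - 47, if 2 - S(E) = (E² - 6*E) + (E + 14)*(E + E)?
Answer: -47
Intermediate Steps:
S(E) = 2 - E² + 6*E - 2*E*(14 + E) (S(E) = 2 - ((E² - 6*E) + (E + 14)*(E + E)) = 2 - ((E² - 6*E) + (14 + E)*(2*E)) = 2 - ((E² - 6*E) + 2*E*(14 + E)) = 2 - (E² - 6*E + 2*E*(14 + E)) = 2 + (-E² + 6*E - 2*E*(14 + E)) = 2 - E² + 6*E - 2*E*(14 + E))
(169 - 1*169)*S(-14) - 47 = (169 - 1*169)*(2 - 22*(-14) - 3*(-14)²) - 47 = (169 - 169)*(2 + 308 - 3*196) - 47 = 0*(2 + 308 - 588) - 47 = 0*(-278) - 47 = 0 - 47 = -47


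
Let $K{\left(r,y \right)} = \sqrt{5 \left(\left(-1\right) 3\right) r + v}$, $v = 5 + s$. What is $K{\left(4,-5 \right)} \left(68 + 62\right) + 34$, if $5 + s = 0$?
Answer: $34 + 260 i \sqrt{15} \approx 34.0 + 1007.0 i$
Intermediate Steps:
$s = -5$ ($s = -5 + 0 = -5$)
$v = 0$ ($v = 5 - 5 = 0$)
$K{\left(r,y \right)} = \sqrt{15} \sqrt{- r}$ ($K{\left(r,y \right)} = \sqrt{5 \left(\left(-1\right) 3\right) r + 0} = \sqrt{5 \left(-3\right) r + 0} = \sqrt{- 15 r + 0} = \sqrt{- 15 r} = \sqrt{15} \sqrt{- r}$)
$K{\left(4,-5 \right)} \left(68 + 62\right) + 34 = \sqrt{15} \sqrt{\left(-1\right) 4} \left(68 + 62\right) + 34 = \sqrt{15} \sqrt{-4} \cdot 130 + 34 = \sqrt{15} \cdot 2 i 130 + 34 = 2 i \sqrt{15} \cdot 130 + 34 = 260 i \sqrt{15} + 34 = 34 + 260 i \sqrt{15}$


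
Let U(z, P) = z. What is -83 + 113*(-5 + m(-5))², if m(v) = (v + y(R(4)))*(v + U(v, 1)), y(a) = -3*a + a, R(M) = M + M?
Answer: 4748742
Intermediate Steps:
R(M) = 2*M
y(a) = -2*a
m(v) = 2*v*(-16 + v) (m(v) = (v - 4*4)*(v + v) = (v - 2*8)*(2*v) = (v - 16)*(2*v) = (-16 + v)*(2*v) = 2*v*(-16 + v))
-83 + 113*(-5 + m(-5))² = -83 + 113*(-5 + 2*(-5)*(-16 - 5))² = -83 + 113*(-5 + 2*(-5)*(-21))² = -83 + 113*(-5 + 210)² = -83 + 113*205² = -83 + 113*42025 = -83 + 4748825 = 4748742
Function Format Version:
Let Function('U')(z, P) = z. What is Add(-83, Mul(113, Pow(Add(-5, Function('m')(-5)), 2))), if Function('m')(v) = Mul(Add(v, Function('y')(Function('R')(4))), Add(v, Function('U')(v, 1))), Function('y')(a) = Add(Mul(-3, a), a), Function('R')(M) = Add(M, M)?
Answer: 4748742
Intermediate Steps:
Function('R')(M) = Mul(2, M)
Function('y')(a) = Mul(-2, a)
Function('m')(v) = Mul(2, v, Add(-16, v)) (Function('m')(v) = Mul(Add(v, Mul(-2, Mul(2, 4))), Add(v, v)) = Mul(Add(v, Mul(-2, 8)), Mul(2, v)) = Mul(Add(v, -16), Mul(2, v)) = Mul(Add(-16, v), Mul(2, v)) = Mul(2, v, Add(-16, v)))
Add(-83, Mul(113, Pow(Add(-5, Function('m')(-5)), 2))) = Add(-83, Mul(113, Pow(Add(-5, Mul(2, -5, Add(-16, -5))), 2))) = Add(-83, Mul(113, Pow(Add(-5, Mul(2, -5, -21)), 2))) = Add(-83, Mul(113, Pow(Add(-5, 210), 2))) = Add(-83, Mul(113, Pow(205, 2))) = Add(-83, Mul(113, 42025)) = Add(-83, 4748825) = 4748742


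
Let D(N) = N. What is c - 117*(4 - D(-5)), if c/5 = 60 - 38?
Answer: -943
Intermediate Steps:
c = 110 (c = 5*(60 - 38) = 5*22 = 110)
c - 117*(4 - D(-5)) = 110 - 117*(4 - 1*(-5)) = 110 - 117*(4 + 5) = 110 - 117*9 = 110 - 1053 = -943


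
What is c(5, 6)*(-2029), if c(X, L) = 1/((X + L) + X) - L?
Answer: 192755/16 ≈ 12047.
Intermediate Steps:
c(X, L) = 1/(L + 2*X) - L (c(X, L) = 1/((L + X) + X) - L = 1/(L + 2*X) - L)
c(5, 6)*(-2029) = ((1 - 1*6² - 2*6*5)/(6 + 2*5))*(-2029) = ((1 - 1*36 - 60)/(6 + 10))*(-2029) = ((1 - 36 - 60)/16)*(-2029) = ((1/16)*(-95))*(-2029) = -95/16*(-2029) = 192755/16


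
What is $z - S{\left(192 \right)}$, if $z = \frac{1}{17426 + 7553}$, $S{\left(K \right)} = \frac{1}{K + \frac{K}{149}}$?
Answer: $- \frac{3693071}{719395200} \approx -0.0051336$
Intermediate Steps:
$S{\left(K \right)} = \frac{149}{150 K}$ ($S{\left(K \right)} = \frac{1}{K + K \frac{1}{149}} = \frac{1}{K + \frac{K}{149}} = \frac{1}{\frac{150}{149} K} = \frac{149}{150 K}$)
$z = \frac{1}{24979} \approx 4.0034 \cdot 10^{-5}$
$z - S{\left(192 \right)} = \frac{1}{24979} - \frac{149}{150 \cdot 192} = \frac{1}{24979} - \frac{149}{150} \cdot \frac{1}{192} = \frac{1}{24979} - \frac{149}{28800} = - \frac{3693071}{719395200}$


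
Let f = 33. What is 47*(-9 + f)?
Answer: 1128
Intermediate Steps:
47*(-9 + f) = 47*(-9 + 33) = 47*24 = 1128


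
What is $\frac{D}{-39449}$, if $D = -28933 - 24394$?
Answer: $\frac{53327}{39449} \approx 1.3518$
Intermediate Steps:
$D = -53327$
$\frac{D}{-39449} = - \frac{53327}{-39449} = \left(-53327\right) \left(- \frac{1}{39449}\right) = \frac{53327}{39449}$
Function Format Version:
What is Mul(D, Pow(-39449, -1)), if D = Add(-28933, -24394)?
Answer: Rational(53327, 39449) ≈ 1.3518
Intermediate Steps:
D = -53327
Mul(D, Pow(-39449, -1)) = Mul(-53327, Pow(-39449, -1)) = Mul(-53327, Rational(-1, 39449)) = Rational(53327, 39449)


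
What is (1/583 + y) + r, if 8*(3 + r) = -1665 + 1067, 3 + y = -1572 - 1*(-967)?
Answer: -1599165/2332 ≈ -685.75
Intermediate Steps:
y = -608 (y = -3 + (-1572 - 1*(-967)) = -3 + (-1572 + 967) = -3 - 605 = -608)
r = -311/4 (r = -3 + (-1665 + 1067)/8 = -3 + (⅛)*(-598) = -3 - 299/4 = -311/4 ≈ -77.750)
(1/583 + y) + r = (1/583 - 608) - 311/4 = -354463/583 - 311/4 = -1599165/2332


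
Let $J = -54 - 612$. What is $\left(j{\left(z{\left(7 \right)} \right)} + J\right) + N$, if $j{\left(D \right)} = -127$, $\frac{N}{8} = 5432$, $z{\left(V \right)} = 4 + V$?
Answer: $42663$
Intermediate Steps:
$N = 43456$ ($N = 8 \cdot 5432 = 43456$)
$J = -666$ ($J = -54 - 612 = -666$)
$\left(j{\left(z{\left(7 \right)} \right)} + J\right) + N = \left(-127 - 666\right) + 43456 = -793 + 43456 = 42663$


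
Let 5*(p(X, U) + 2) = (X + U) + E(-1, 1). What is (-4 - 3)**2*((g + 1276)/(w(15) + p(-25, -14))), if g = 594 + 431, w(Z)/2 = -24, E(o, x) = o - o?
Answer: -563745/289 ≈ -1950.7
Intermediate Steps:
E(o, x) = 0
w(Z) = -48 (w(Z) = 2*(-24) = -48)
g = 1025
p(X, U) = -2 + U/5 + X/5 (p(X, U) = -2 + ((X + U) + 0)/5 = -2 + ((U + X) + 0)/5 = -2 + (U + X)/5 = -2 + (U/5 + X/5) = -2 + U/5 + X/5)
(-4 - 3)**2*((g + 1276)/(w(15) + p(-25, -14))) = (-4 - 3)**2*((1025 + 1276)/(-48 + (-2 + (1/5)*(-14) + (1/5)*(-25)))) = (-7)**2*(2301/(-48 + (-2 - 14/5 - 5))) = 49*(2301/(-48 - 49/5)) = 49*(2301/(-289/5)) = 49*(2301*(-5/289)) = 49*(-11505/289) = -563745/289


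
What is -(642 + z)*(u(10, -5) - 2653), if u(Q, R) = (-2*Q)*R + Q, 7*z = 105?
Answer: 1670751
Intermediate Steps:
z = 15 (z = (⅐)*105 = 15)
u(Q, R) = Q - 2*Q*R (u(Q, R) = -2*Q*R + Q = Q - 2*Q*R)
-(642 + z)*(u(10, -5) - 2653) = -(642 + 15)*(10*(1 - 2*(-5)) - 2653) = -657*(10*(1 + 10) - 2653) = -657*(10*11 - 2653) = -657*(110 - 2653) = -657*(-2543) = -1*(-1670751) = 1670751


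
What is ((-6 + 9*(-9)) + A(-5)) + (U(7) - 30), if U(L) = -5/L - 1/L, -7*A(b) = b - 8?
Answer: -116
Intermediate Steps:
A(b) = 8/7 - b/7 (A(b) = -(b - 8)/7 = -(-8 + b)/7 = 8/7 - b/7)
U(L) = -6/L
((-6 + 9*(-9)) + A(-5)) + (U(7) - 30) = ((-6 + 9*(-9)) + (8/7 - ⅐*(-5))) + (-6/7 - 30) = ((-6 - 81) + (8/7 + 5/7)) + (-6*⅐ - 30) = (-87 + 13/7) + (-6/7 - 30) = -596/7 - 216/7 = -116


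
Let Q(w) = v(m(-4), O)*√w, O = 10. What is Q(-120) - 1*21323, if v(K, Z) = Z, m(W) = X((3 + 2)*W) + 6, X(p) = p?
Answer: -21323 + 20*I*√30 ≈ -21323.0 + 109.54*I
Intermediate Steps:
m(W) = 6 + 5*W (m(W) = (3 + 2)*W + 6 = 5*W + 6 = 6 + 5*W)
Q(w) = 10*√w
Q(-120) - 1*21323 = 10*√(-120) - 1*21323 = 10*(2*I*√30) - 21323 = 20*I*√30 - 21323 = -21323 + 20*I*√30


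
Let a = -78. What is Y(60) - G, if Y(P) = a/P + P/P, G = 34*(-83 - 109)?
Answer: 65277/10 ≈ 6527.7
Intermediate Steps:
G = -6528 (G = 34*(-192) = -6528)
Y(P) = 1 - 78/P (Y(P) = -78/P + P/P = -78/P + 1 = 1 - 78/P)
Y(60) - G = (-78 + 60)/60 - 1*(-6528) = (1/60)*(-18) + 6528 = -3/10 + 6528 = 65277/10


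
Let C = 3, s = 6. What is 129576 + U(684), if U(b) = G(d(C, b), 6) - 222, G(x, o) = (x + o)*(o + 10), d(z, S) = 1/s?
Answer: 388358/3 ≈ 1.2945e+5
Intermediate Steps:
d(z, S) = ⅙ (d(z, S) = 1/6 = ⅙)
G(x, o) = (10 + o)*(o + x) (G(x, o) = (o + x)*(10 + o) = (10 + o)*(o + x))
U(b) = -370/3 (U(b) = (6² + 10*6 + 10*(⅙) + 6*(⅙)) - 222 = (36 + 60 + 5/3 + 1) - 222 = 296/3 - 222 = -370/3)
129576 + U(684) = 129576 - 370/3 = 388358/3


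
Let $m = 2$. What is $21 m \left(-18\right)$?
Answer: $-756$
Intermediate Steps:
$21 m \left(-18\right) = 21 \cdot 2 \left(-18\right) = 42 \left(-18\right) = -756$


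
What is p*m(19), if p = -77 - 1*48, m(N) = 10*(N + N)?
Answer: -47500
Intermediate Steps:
m(N) = 20*N (m(N) = 10*(2*N) = 20*N)
p = -125 (p = -77 - 48 = -125)
p*m(19) = -2500*19 = -125*380 = -47500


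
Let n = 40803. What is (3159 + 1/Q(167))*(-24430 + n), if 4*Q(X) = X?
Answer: 8637690761/167 ≈ 5.1723e+7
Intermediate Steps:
Q(X) = X/4
(3159 + 1/Q(167))*(-24430 + n) = (3159 + 1/((¼)*167))*(-24430 + 40803) = (3159 + 1/(167/4))*16373 = (3159 + 4/167)*16373 = (527557/167)*16373 = 8637690761/167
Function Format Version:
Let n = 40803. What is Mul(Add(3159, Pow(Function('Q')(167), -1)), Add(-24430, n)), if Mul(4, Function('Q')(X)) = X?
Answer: Rational(8637690761, 167) ≈ 5.1723e+7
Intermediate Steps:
Function('Q')(X) = Mul(Rational(1, 4), X)
Mul(Add(3159, Pow(Function('Q')(167), -1)), Add(-24430, n)) = Mul(Add(3159, Pow(Mul(Rational(1, 4), 167), -1)), Add(-24430, 40803)) = Mul(Add(3159, Pow(Rational(167, 4), -1)), 16373) = Mul(Add(3159, Rational(4, 167)), 16373) = Mul(Rational(527557, 167), 16373) = Rational(8637690761, 167)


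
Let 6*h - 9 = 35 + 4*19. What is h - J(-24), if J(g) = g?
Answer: 44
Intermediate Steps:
h = 20 (h = 3/2 + (35 + 4*19)/6 = 3/2 + (35 + 76)/6 = 3/2 + (⅙)*111 = 3/2 + 37/2 = 20)
h - J(-24) = 20 - 1*(-24) = 20 + 24 = 44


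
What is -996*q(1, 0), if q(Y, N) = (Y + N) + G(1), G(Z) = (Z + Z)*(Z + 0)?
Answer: -2988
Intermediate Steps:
G(Z) = 2*Z**2 (G(Z) = (2*Z)*Z = 2*Z**2)
q(Y, N) = 2 + N + Y (q(Y, N) = (Y + N) + 2*1**2 = (N + Y) + 2*1 = (N + Y) + 2 = 2 + N + Y)
-996*q(1, 0) = -996*(2 + 0 + 1) = -996*3 = -2988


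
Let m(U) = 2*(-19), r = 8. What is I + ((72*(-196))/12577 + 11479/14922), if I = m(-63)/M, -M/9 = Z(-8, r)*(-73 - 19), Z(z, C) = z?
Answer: -11984149777/34532014896 ≈ -0.34704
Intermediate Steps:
m(U) = -38
M = -6624 (M = -(-72)*(-73 - 19) = -(-72)*(-92) = -9*736 = -6624)
I = 19/3312 (I = -38/(-6624) = -38*(-1/6624) = 19/3312 ≈ 0.0057367)
I + ((72*(-196))/12577 + 11479/14922) = 19/3312 + ((72*(-196))/12577 + 11479/14922) = 19/3312 + (-14112*1/12577 + 11479*(1/14922)) = 19/3312 + (-14112/12577 + 11479/14922) = 19/3312 - 66207881/187673994 = -11984149777/34532014896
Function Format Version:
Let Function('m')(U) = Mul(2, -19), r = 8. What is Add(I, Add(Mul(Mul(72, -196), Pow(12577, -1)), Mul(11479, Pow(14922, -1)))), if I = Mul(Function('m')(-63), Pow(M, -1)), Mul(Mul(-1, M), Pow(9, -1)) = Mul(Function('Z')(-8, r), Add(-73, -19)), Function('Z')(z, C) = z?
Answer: Rational(-11984149777, 34532014896) ≈ -0.34704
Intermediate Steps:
Function('m')(U) = -38
M = -6624 (M = Mul(-9, Mul(-8, Add(-73, -19))) = Mul(-9, Mul(-8, -92)) = Mul(-9, 736) = -6624)
I = Rational(19, 3312) (I = Mul(-38, Pow(-6624, -1)) = Mul(-38, Rational(-1, 6624)) = Rational(19, 3312) ≈ 0.0057367)
Add(I, Add(Mul(Mul(72, -196), Pow(12577, -1)), Mul(11479, Pow(14922, -1)))) = Add(Rational(19, 3312), Add(Mul(Mul(72, -196), Pow(12577, -1)), Mul(11479, Pow(14922, -1)))) = Add(Rational(19, 3312), Add(Mul(-14112, Rational(1, 12577)), Mul(11479, Rational(1, 14922)))) = Add(Rational(19, 3312), Add(Rational(-14112, 12577), Rational(11479, 14922))) = Add(Rational(19, 3312), Rational(-66207881, 187673994)) = Rational(-11984149777, 34532014896)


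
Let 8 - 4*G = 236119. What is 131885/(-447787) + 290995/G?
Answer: -552354611495/105727436357 ≈ -5.2243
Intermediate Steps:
G = -236111/4 (G = 2 - ¼*236119 = 2 - 236119/4 = -236111/4 ≈ -59028.)
131885/(-447787) + 290995/G = 131885/(-447787) + 290995/(-236111/4) = 131885*(-1/447787) + 290995*(-4/236111) = -131885/447787 - 1163980/236111 = -552354611495/105727436357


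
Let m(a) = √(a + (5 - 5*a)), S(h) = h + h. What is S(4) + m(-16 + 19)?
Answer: 8 + I*√7 ≈ 8.0 + 2.6458*I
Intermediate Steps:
S(h) = 2*h
m(a) = √(5 - 4*a)
S(4) + m(-16 + 19) = 2*4 + √(5 - 4*(-16 + 19)) = 8 + √(5 - 4*3) = 8 + √(5 - 12) = 8 + √(-7) = 8 + I*√7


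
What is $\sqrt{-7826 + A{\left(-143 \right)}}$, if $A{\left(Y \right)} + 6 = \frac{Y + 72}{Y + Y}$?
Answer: $\frac{i \sqrt{640605966}}{286} \approx 88.497 i$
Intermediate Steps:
$A{\left(Y \right)} = -6 + \frac{72 + Y}{2 Y}$ ($A{\left(Y \right)} = -6 + \frac{Y + 72}{Y + Y} = -6 + \frac{72 + Y}{2 Y}$)
$\sqrt{-7826 + A{\left(-143 \right)}} = \sqrt{-7826 - \left(\frac{11}{2} - \frac{36}{-143}\right)} = \sqrt{-7826 + \left(- \frac{11}{2} + 36 \left(- \frac{1}{143}\right)\right)} = \sqrt{-7826 - \frac{1645}{286}} = \sqrt{- \frac{2239881}{286}} = \frac{i \sqrt{640605966}}{286}$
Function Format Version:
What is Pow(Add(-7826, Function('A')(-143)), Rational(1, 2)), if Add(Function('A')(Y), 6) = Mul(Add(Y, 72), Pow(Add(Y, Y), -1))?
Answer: Mul(Rational(1, 286), I, Pow(640605966, Rational(1, 2))) ≈ Mul(88.497, I)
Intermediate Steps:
Function('A')(Y) = Add(-6, Mul(Rational(1, 2), Pow(Y, -1), Add(72, Y))) (Function('A')(Y) = Add(-6, Mul(Add(Y, 72), Pow(Add(Y, Y), -1))) = Add(-6, Mul(Add(72, Y), Pow(Mul(2, Y), -1))) = Add(-6, Mul(Add(72, Y), Mul(Rational(1, 2), Pow(Y, -1)))) = Add(-6, Mul(Rational(1, 2), Pow(Y, -1), Add(72, Y))))
Pow(Add(-7826, Function('A')(-143)), Rational(1, 2)) = Pow(Add(-7826, Add(Rational(-11, 2), Mul(36, Pow(-143, -1)))), Rational(1, 2)) = Pow(Add(-7826, Add(Rational(-11, 2), Mul(36, Rational(-1, 143)))), Rational(1, 2)) = Pow(Add(-7826, Add(Rational(-11, 2), Rational(-36, 143))), Rational(1, 2)) = Pow(Add(-7826, Rational(-1645, 286)), Rational(1, 2)) = Pow(Rational(-2239881, 286), Rational(1, 2)) = Mul(Rational(1, 286), I, Pow(640605966, Rational(1, 2)))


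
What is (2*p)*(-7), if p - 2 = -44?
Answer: 588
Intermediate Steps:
p = -42 (p = 2 - 44 = -42)
(2*p)*(-7) = (2*(-42))*(-7) = -84*(-7) = 588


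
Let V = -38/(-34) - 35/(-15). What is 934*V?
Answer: 164384/51 ≈ 3223.2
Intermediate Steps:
V = 176/51 (V = -38*(-1/34) - 35*(-1/15) = 19/17 + 7/3 = 176/51 ≈ 3.4510)
934*V = 934*(176/51) = 164384/51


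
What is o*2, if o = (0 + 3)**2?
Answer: 18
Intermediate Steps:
o = 9 (o = 3**2 = 9)
o*2 = 9*2 = 18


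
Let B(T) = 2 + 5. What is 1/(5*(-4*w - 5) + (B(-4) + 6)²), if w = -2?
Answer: 1/184 ≈ 0.0054348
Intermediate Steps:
B(T) = 7
1/(5*(-4*w - 5) + (B(-4) + 6)²) = 1/(5*(-4*(-2) - 5) + (7 + 6)²) = 1/(5*(8 - 5) + 13²) = 1/(5*3 + 169) = 1/(15 + 169) = 1/184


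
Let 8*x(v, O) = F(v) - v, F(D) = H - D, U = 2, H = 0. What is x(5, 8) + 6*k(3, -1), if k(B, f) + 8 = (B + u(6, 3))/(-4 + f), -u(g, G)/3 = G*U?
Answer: -125/4 ≈ -31.250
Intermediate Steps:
F(D) = -D (F(D) = 0 - D = -D)
u(g, G) = -6*G (u(g, G) = -3*G*2 = -6*G)
x(v, O) = -v/4 (x(v, O) = (-v - v)/8 = (-2*v)/8 = -v/4)
k(B, f) = -8 + (-18 + B)/(-4 + f) (k(B, f) = -8 + (B - 6*3)/(-4 + f) = -8 + (B - 18)/(-4 + f) = -8 + (-18 + B)/(-4 + f))
x(5, 8) + 6*k(3, -1) = -¼*5 + 6*((14 + 3 - 8*(-1))/(-4 - 1)) = -5/4 + 6*((14 + 3 + 8)/(-5)) = -5/4 + 6*(-⅕*25) = -5/4 + 6*(-5) = -5/4 - 30 = -125/4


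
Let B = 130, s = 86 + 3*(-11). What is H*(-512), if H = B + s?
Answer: -93696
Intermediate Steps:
s = 53 (s = 86 - 33 = 53)
H = 183 (H = 130 + 53 = 183)
H*(-512) = 183*(-512) = -93696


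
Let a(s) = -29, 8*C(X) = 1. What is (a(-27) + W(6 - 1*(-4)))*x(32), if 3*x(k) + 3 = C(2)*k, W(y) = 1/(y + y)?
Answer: -193/20 ≈ -9.6500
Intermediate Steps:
C(X) = 1/8 (C(X) = (1/8)*1 = 1/8)
W(y) = 1/(2*y)
x(k) = -1 + k/24 (x(k) = -1 + (k/8)/3 = -1 + k/24)
(a(-27) + W(6 - 1*(-4)))*x(32) = (-29 + 1/(2*(6 - 1*(-4))))*(-1 + (1/24)*32) = (-29 + 1/(2*(6 + 4)))*(-1 + 4/3) = (-29 + (1/2)/10)*(1/3) = (-29 + (1/2)*(1/10))*(1/3) = (-29 + 1/20)*(1/3) = -579/20*1/3 = -193/20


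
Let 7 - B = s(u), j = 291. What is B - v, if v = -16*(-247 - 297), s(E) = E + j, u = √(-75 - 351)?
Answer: -8988 - I*√426 ≈ -8988.0 - 20.64*I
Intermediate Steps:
u = I*√426 (u = √(-426) = I*√426 ≈ 20.64*I)
s(E) = 291 + E (s(E) = E + 291 = 291 + E)
B = -284 - I*√426 (B = 7 - (291 + I*√426) = 7 + (-291 - I*√426) = -284 - I*√426 ≈ -284.0 - 20.64*I)
v = 8704 (v = -16*(-544) = 8704)
B - v = (-284 - I*√426) - 1*8704 = (-284 - I*√426) - 8704 = -8988 - I*√426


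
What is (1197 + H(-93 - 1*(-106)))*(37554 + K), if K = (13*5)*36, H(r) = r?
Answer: 48271740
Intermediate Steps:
K = 2340 (K = 65*36 = 2340)
(1197 + H(-93 - 1*(-106)))*(37554 + K) = (1197 + (-93 - 1*(-106)))*(37554 + 2340) = (1197 + (-93 + 106))*39894 = (1197 + 13)*39894 = 1210*39894 = 48271740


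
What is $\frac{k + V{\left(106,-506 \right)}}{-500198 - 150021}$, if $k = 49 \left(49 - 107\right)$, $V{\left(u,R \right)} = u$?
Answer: $\frac{2736}{650219} \approx 0.0042078$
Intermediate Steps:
$k = -2842$ ($k = 49 \left(-58\right) = -2842$)
$\frac{k + V{\left(106,-506 \right)}}{-500198 - 150021} = \frac{-2842 + 106}{-500198 - 150021} = - \frac{2736}{-650219} = \left(-2736\right) \left(- \frac{1}{650219}\right) = \frac{2736}{650219}$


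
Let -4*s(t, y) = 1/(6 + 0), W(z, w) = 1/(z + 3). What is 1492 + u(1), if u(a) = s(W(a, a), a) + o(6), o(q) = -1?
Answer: 35783/24 ≈ 1491.0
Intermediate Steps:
W(z, w) = 1/(3 + z)
s(t, y) = -1/24 (s(t, y) = -1/(4*(6 + 0)) = -¼/6 = -¼*⅙ = -1/24)
u(a) = -25/24 (u(a) = -1/24 - 1 = -25/24)
1492 + u(1) = 1492 - 25/24 = 35783/24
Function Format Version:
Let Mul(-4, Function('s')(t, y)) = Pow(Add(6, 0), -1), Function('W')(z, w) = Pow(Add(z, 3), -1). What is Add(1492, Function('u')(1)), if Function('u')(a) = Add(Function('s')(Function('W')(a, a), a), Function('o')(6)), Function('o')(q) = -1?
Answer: Rational(35783, 24) ≈ 1491.0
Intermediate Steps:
Function('W')(z, w) = Pow(Add(3, z), -1)
Function('s')(t, y) = Rational(-1, 24) (Function('s')(t, y) = Mul(Rational(-1, 4), Pow(Add(6, 0), -1)) = Mul(Rational(-1, 4), Pow(6, -1)) = Mul(Rational(-1, 4), Rational(1, 6)) = Rational(-1, 24))
Function('u')(a) = Rational(-25, 24) (Function('u')(a) = Add(Rational(-1, 24), -1) = Rational(-25, 24))
Add(1492, Function('u')(1)) = Add(1492, Rational(-25, 24)) = Rational(35783, 24)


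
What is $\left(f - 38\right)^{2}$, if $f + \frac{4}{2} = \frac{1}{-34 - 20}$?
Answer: $\frac{4669921}{2916} \approx 1601.5$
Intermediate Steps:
$f = - \frac{109}{54}$ ($f = -2 + \frac{1}{-34 - 20} = -2 + \frac{1}{-54} = -2 - \frac{1}{54} = - \frac{109}{54} \approx -2.0185$)
$\left(f - 38\right)^{2} = \left(- \frac{109}{54} - 38\right)^{2} = \left(- \frac{2161}{54}\right)^{2} = \frac{4669921}{2916}$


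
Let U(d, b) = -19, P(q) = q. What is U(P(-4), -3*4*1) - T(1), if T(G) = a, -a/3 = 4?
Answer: -7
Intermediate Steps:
a = -12 (a = -3*4 = -12)
T(G) = -12
U(P(-4), -3*4*1) - T(1) = -19 - 1*(-12) = -19 + 12 = -7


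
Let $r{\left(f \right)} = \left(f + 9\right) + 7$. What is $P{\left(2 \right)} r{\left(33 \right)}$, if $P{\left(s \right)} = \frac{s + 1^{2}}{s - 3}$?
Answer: $-147$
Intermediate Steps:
$r{\left(f \right)} = 16 + f$ ($r{\left(f \right)} = \left(9 + f\right) + 7 = 16 + f$)
$P{\left(s \right)} = \frac{1 + s}{-3 + s}$ ($P{\left(s \right)} = \frac{s + 1}{-3 + s} = \frac{1 + s}{-3 + s}$)
$P{\left(2 \right)} r{\left(33 \right)} = \frac{1 + 2}{-3 + 2} \left(16 + 33\right) = \frac{1}{-1} \cdot 3 \cdot 49 = \left(-1\right) 3 \cdot 49 = \left(-3\right) 49 = -147$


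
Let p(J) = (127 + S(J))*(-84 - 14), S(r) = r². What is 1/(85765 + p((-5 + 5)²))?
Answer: 1/73319 ≈ 1.3639e-5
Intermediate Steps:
p(J) = -12446 - 98*J² (p(J) = (127 + J²)*(-84 - 14) = (127 + J²)*(-98) = -12446 - 98*J²)
1/(85765 + p((-5 + 5)²)) = 1/(85765 + (-12446 - 98*(-5 + 5)⁴)) = 1/(85765 + (-12446 - 98*(0²)²)) = 1/(85765 + (-12446 - 98*0²)) = 1/(85765 + (-12446 - 98*0)) = 1/(85765 + (-12446 + 0)) = 1/(85765 - 12446) = 1/73319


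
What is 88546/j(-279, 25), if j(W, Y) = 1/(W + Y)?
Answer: -22490684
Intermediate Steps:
88546/j(-279, 25) = 88546/(1/(-279 + 25)) = 88546/(1/(-254)) = 88546/(-1/254) = 88546*(-254) = -22490684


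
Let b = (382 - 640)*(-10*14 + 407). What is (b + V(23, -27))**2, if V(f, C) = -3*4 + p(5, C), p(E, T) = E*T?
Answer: 4765555089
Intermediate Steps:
b = -68886 (b = -258*(-140 + 407) = -258*267 = -68886)
V(f, C) = -12 + 5*C (V(f, C) = -3*4 + 5*C = -12 + 5*C)
(b + V(23, -27))**2 = (-68886 + (-12 + 5*(-27)))**2 = (-68886 + (-12 - 135))**2 = (-68886 - 147)**2 = (-69033)**2 = 4765555089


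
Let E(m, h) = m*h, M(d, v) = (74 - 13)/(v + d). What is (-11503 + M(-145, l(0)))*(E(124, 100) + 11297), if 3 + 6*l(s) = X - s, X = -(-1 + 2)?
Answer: -119124676818/437 ≈ -2.7260e+8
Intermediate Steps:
X = -1 (X = -1*1 = -1)
l(s) = -2/3 - s/6 (l(s) = -1/2 + (-1 - s)/6 = -1/2 + (-1/6 - s/6) = -2/3 - s/6)
M(d, v) = 61/(d + v)
E(m, h) = h*m
(-11503 + M(-145, l(0)))*(E(124, 100) + 11297) = (-11503 + 61/(-145 + (-2/3 - 1/6*0)))*(100*124 + 11297) = (-11503 + 61/(-145 + (-2/3 + 0)))*(12400 + 11297) = (-11503 + 61/(-145 - 2/3))*23697 = (-11503 + 61/(-437/3))*23697 = (-11503 + 61*(-3/437))*23697 = (-11503 - 183/437)*23697 = -5026994/437*23697 = -119124676818/437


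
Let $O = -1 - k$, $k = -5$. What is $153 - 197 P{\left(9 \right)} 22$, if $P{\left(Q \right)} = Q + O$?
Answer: $-56189$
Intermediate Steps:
$O = 4$ ($O = -1 - -5 = -1 + 5 = 4$)
$P{\left(Q \right)} = 4 + Q$ ($P{\left(Q \right)} = Q + 4 = 4 + Q$)
$153 - 197 P{\left(9 \right)} 22 = 153 - 197 \left(4 + 9\right) 22 = 153 - 197 \cdot 13 \cdot 22 = 153 - 56342 = -56189$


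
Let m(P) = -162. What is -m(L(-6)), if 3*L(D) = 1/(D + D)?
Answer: 162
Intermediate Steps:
L(D) = 1/(6*D) (L(D) = 1/(3*(D + D)) = 1/(3*((2*D))) = (1/(2*D))/3 = 1/(6*D))
-m(L(-6)) = -1*(-162) = 162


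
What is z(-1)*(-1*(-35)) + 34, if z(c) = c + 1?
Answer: 34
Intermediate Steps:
z(c) = 1 + c
z(-1)*(-1*(-35)) + 34 = (1 - 1)*(-1*(-35)) + 34 = 0*35 + 34 = 0 + 34 = 34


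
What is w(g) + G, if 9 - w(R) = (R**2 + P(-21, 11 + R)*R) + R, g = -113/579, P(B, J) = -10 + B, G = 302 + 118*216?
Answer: 8646906980/335241 ≈ 25793.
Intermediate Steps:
G = 25790 (G = 302 + 25488 = 25790)
g = -113/579 (g = -113*1/579 = -113/579 ≈ -0.19516)
w(R) = 9 - R**2 + 30*R (w(R) = 9 - ((R**2 + (-10 - 21)*R) + R) = 9 - ((R**2 - 31*R) + R) = 9 - (R**2 - 30*R) = 9 + (-R**2 + 30*R) = 9 - R**2 + 30*R)
w(g) + G = (9 - (-113/579)**2 + 30*(-113/579)) + 25790 = (9 - 1*12769/335241 - 1130/193) + 25790 = (9 - 12769/335241 - 1130/193) + 25790 = 1041590/335241 + 25790 = 8646906980/335241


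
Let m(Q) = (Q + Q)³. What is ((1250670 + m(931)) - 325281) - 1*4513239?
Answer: 6452048078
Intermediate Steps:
m(Q) = 8*Q³ (m(Q) = (2*Q)³ = 8*Q³)
((1250670 + m(931)) - 325281) - 1*4513239 = ((1250670 + 8*931³) - 325281) - 1*4513239 = ((1250670 + 8*806954491) - 325281) - 4513239 = ((1250670 + 6455635928) - 325281) - 4513239 = (6456886598 - 325281) - 4513239 = 6456561317 - 4513239 = 6452048078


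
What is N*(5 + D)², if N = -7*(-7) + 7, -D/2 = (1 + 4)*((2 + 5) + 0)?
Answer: 236600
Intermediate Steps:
D = -70 (D = -2*(1 + 4)*((2 + 5) + 0) = -10*(7 + 0) = -10*7 = -2*35 = -70)
N = 56 (N = 49 + 7 = 56)
N*(5 + D)² = 56*(5 - 70)² = 56*(-65)² = 56*4225 = 236600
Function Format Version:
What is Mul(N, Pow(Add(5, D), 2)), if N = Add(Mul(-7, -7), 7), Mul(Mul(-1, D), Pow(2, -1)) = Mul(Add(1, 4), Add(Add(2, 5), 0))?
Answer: 236600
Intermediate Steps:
D = -70 (D = Mul(-2, Mul(Add(1, 4), Add(Add(2, 5), 0))) = Mul(-2, Mul(5, Add(7, 0))) = Mul(-2, Mul(5, 7)) = Mul(-2, 35) = -70)
N = 56 (N = Add(49, 7) = 56)
Mul(N, Pow(Add(5, D), 2)) = Mul(56, Pow(Add(5, -70), 2)) = Mul(56, Pow(-65, 2)) = Mul(56, 4225) = 236600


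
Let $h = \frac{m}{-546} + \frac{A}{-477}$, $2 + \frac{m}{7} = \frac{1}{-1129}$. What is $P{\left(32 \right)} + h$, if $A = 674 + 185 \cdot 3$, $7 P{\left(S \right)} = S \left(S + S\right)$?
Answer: $\frac{28425786989}{98013006} \approx 290.02$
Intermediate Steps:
$P{\left(S \right)} = \frac{2 S^{2}}{7}$ ($P{\left(S \right)} = \frac{S \left(S + S\right)}{7} = \frac{S 2 S}{7} = \frac{2 S^{2}}{7}$)
$m = - \frac{15813}{1129}$ ($m = -14 + \frac{7}{-1129} = -14 + 7 \left(- \frac{1}{1129}\right) = -14 - \frac{7}{1129} = - \frac{15813}{1129} \approx -14.006$)
$A = 1229$ ($A = 674 + 555 = 1229$)
$h = - \frac{35716885}{14001858}$ ($h = - \frac{15813}{1129 \left(-546\right)} + \frac{1229}{-477} = \left(- \frac{15813}{1129}\right) \left(- \frac{1}{546}\right) + 1229 \left(- \frac{1}{477}\right) = \frac{753}{29354} - \frac{1229}{477} = - \frac{35716885}{14001858} \approx -2.5509$)
$P{\left(32 \right)} + h = \frac{2 \cdot 32^{2}}{7} - \frac{35716885}{14001858} = \frac{2}{7} \cdot 1024 - \frac{35716885}{14001858} = \frac{2048}{7} - \frac{35716885}{14001858} = \frac{28425786989}{98013006}$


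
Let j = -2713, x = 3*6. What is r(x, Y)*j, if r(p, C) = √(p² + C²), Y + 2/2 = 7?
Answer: -16278*√10 ≈ -51476.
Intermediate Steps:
Y = 6 (Y = -1 + 7 = 6)
x = 18
r(p, C) = √(C² + p²)
r(x, Y)*j = √(6² + 18²)*(-2713) = √(36 + 324)*(-2713) = √360*(-2713) = (6*√10)*(-2713) = -16278*√10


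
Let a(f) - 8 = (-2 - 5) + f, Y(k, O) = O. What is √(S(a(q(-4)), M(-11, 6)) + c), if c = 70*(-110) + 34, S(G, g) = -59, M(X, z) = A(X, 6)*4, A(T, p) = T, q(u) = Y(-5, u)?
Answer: 5*I*√309 ≈ 87.892*I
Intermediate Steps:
q(u) = u
M(X, z) = 4*X (M(X, z) = X*4 = 4*X)
a(f) = 1 + f (a(f) = 8 + ((-2 - 5) + f) = 8 + (-7 + f) = 1 + f)
c = -7666 (c = -7700 + 34 = -7666)
√(S(a(q(-4)), M(-11, 6)) + c) = √(-59 - 7666) = √(-7725) = 5*I*√309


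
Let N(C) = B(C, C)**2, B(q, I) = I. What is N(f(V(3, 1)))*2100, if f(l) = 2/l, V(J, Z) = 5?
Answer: 336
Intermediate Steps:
N(C) = C**2
N(f(V(3, 1)))*2100 = (2/5)**2*2100 = (4/25)*2100 = 336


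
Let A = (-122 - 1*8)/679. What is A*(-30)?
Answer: 3900/679 ≈ 5.7437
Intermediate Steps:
A = -130/679 (A = (-122 - 8)*(1/679) = -130*1/679 = -130/679 ≈ -0.19146)
A*(-30) = -130/679*(-30) = 3900/679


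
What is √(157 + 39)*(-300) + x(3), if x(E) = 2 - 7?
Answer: -4205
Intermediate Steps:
x(E) = -5
√(157 + 39)*(-300) + x(3) = √(157 + 39)*(-300) - 5 = √196*(-300) - 5 = 14*(-300) - 5 = -4200 - 5 = -4205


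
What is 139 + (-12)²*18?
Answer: 2731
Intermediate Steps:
139 + (-12)²*18 = 139 + 144*18 = 139 + 2592 = 2731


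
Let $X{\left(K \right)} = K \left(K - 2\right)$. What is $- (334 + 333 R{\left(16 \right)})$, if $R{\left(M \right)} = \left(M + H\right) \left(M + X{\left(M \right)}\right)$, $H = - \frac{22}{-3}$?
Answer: $-1865134$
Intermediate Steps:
$H = \frac{22}{3}$ ($H = \left(-22\right) \left(- \frac{1}{3}\right) = \frac{22}{3} \approx 7.3333$)
$X{\left(K \right)} = K \left(-2 + K\right)$
$R{\left(M \right)} = \left(\frac{22}{3} + M\right) \left(M + M \left(-2 + M\right)\right)$ ($R{\left(M \right)} = \left(M + \frac{22}{3}\right) \left(M + M \left(-2 + M\right)\right) = \left(\frac{22}{3} + M\right) \left(M + M \left(-2 + M\right)\right)$)
$- (334 + 333 R{\left(16 \right)}) = - (334 + 333 \cdot \frac{1}{3} \cdot 16 \left(-22 + 3 \cdot 16^{2} + 19 \cdot 16\right)) = - (334 + 333 \cdot \frac{1}{3} \cdot 16 \left(-22 + 3 \cdot 256 + 304\right)) = - (334 + 333 \cdot \frac{1}{3} \cdot 16 \left(-22 + 768 + 304\right)) = - (334 + 333 \cdot \frac{1}{3} \cdot 16 \cdot 1050) = - (334 + 333 \cdot 5600) = - (334 + 1864800) = \left(-1\right) 1865134 = -1865134$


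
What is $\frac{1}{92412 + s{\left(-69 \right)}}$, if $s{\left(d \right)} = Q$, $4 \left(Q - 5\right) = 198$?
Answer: $\frac{2}{184933} \approx 1.0815 \cdot 10^{-5}$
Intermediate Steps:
$Q = \frac{109}{2}$ ($Q = 5 + \frac{1}{4} \cdot 198 = 5 + \frac{99}{2} = \frac{109}{2} \approx 54.5$)
$s{\left(d \right)} = \frac{109}{2}$
$\frac{1}{92412 + s{\left(-69 \right)}} = \frac{1}{92412 + \frac{109}{2}} = \frac{1}{\frac{184933}{2}} = \frac{2}{184933}$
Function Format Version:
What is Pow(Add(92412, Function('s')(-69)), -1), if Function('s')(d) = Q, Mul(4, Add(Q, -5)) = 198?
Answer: Rational(2, 184933) ≈ 1.0815e-5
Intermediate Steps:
Q = Rational(109, 2) (Q = Add(5, Mul(Rational(1, 4), 198)) = Add(5, Rational(99, 2)) = Rational(109, 2) ≈ 54.500)
Function('s')(d) = Rational(109, 2)
Pow(Add(92412, Function('s')(-69)), -1) = Pow(Add(92412, Rational(109, 2)), -1) = Pow(Rational(184933, 2), -1) = Rational(2, 184933)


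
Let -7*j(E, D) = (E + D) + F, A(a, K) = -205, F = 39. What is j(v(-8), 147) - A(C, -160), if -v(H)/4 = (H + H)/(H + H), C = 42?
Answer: 179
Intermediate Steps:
v(H) = -4 (v(H) = -4*(H + H)/(H + H) = -4*2*H/(2*H) = -4*2*H*1/(2*H) = -4*1 = -4)
j(E, D) = -39/7 - D/7 - E/7 (j(E, D) = -((E + D) + 39)/7 = -((D + E) + 39)/7 = -(39 + D + E)/7 = -39/7 - D/7 - E/7)
j(v(-8), 147) - A(C, -160) = (-39/7 - 1/7*147 - 1/7*(-4)) - 1*(-205) = (-39/7 - 21 + 4/7) + 205 = -26 + 205 = 179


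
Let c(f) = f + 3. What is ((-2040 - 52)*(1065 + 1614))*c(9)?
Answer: -67253616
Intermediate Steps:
c(f) = 3 + f
((-2040 - 52)*(1065 + 1614))*c(9) = ((-2040 - 52)*(1065 + 1614))*(3 + 9) = -2092*2679*12 = -5604468*12 = -67253616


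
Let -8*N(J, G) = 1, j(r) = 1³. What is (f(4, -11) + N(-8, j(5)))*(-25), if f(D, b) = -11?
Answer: 2225/8 ≈ 278.13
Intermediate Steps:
j(r) = 1
N(J, G) = -⅛ (N(J, G) = -⅛*1 = -⅛)
(f(4, -11) + N(-8, j(5)))*(-25) = (-11 - ⅛)*(-25) = -89/8*(-25) = 2225/8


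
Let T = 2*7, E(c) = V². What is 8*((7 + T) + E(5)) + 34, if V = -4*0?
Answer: 202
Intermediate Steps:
V = 0
E(c) = 0 (E(c) = 0² = 0)
T = 14
8*((7 + T) + E(5)) + 34 = 8*((7 + 14) + 0) + 34 = 8*(21 + 0) + 34 = 8*21 + 34 = 168 + 34 = 202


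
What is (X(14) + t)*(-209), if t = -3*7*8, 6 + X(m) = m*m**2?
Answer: -537130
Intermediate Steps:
X(m) = -6 + m**3 (X(m) = -6 + m*m**2 = -6 + m**3)
t = -168 (t = -21*8 = -168)
(X(14) + t)*(-209) = ((-6 + 14**3) - 168)*(-209) = ((-6 + 2744) - 168)*(-209) = (2738 - 168)*(-209) = 2570*(-209) = -537130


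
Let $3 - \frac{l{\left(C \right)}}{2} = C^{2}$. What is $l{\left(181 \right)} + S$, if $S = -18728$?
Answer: $-84244$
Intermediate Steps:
$l{\left(C \right)} = 6 - 2 C^{2}$
$l{\left(181 \right)} + S = \left(6 - 2 \cdot 181^{2}\right) - 18728 = \left(6 - 65522\right) - 18728 = -65516 - 18728 = -84244$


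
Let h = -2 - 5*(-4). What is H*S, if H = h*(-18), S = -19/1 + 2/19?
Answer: 116316/19 ≈ 6121.9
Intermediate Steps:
S = -359/19 (S = -19*1 + 2*(1/19) = -19 + 2/19 = -359/19 ≈ -18.895)
h = 18 (h = -2 + 20 = 18)
H = -324 (H = 18*(-18) = -324)
H*S = -324*(-359/19) = 116316/19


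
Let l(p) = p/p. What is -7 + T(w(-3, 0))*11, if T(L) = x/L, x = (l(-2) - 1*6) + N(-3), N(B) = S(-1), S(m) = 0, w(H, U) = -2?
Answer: 41/2 ≈ 20.500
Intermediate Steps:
l(p) = 1
N(B) = 0
x = -5 (x = (1 - 1*6) + 0 = (1 - 6) + 0 = -5 + 0 = -5)
T(L) = -5/L
-7 + T(w(-3, 0))*11 = -7 - 5/(-2)*11 = -7 - 5*(-1/2)*11 = -7 + (5/2)*11 = -7 + 55/2 = 41/2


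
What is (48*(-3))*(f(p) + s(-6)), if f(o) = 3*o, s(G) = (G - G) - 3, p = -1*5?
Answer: 2592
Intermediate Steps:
p = -5
s(G) = -3 (s(G) = 0 - 3 = -3)
(48*(-3))*(f(p) + s(-6)) = (48*(-3))*(3*(-5) - 3) = -144*(-15 - 3) = -144*(-18) = 2592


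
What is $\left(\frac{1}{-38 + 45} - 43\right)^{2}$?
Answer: $\frac{90000}{49} \approx 1836.7$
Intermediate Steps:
$\left(\frac{1}{-38 + 45} - 43\right)^{2} = \left(\frac{1}{7} - 43\right)^{2} = \left(- \frac{300}{7}\right)^{2} = \frac{90000}{49}$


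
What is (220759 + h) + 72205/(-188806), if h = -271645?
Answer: -9607654321/188806 ≈ -50886.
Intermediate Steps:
(220759 + h) + 72205/(-188806) = (220759 - 271645) + 72205/(-188806) = -50886 + 72205*(-1/188806) = -50886 - 72205/188806 = -9607654321/188806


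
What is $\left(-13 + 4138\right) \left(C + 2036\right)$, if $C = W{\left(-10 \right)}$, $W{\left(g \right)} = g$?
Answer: $8357250$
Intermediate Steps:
$C = -10$
$\left(-13 + 4138\right) \left(C + 2036\right) = \left(-13 + 4138\right) \left(-10 + 2036\right) = 4125 \cdot 2026 = 8357250$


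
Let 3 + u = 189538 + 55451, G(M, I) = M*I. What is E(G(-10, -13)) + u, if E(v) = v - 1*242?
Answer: 244874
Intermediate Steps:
G(M, I) = I*M
E(v) = -242 + v (E(v) = v - 242 = -242 + v)
u = 244986 (u = -3 + (189538 + 55451) = -3 + 244989 = 244986)
E(G(-10, -13)) + u = (-242 - 13*(-10)) + 244986 = (-242 + 130) + 244986 = -112 + 244986 = 244874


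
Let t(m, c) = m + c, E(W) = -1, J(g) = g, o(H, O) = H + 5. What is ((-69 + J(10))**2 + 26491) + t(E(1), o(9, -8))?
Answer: 29985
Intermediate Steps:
o(H, O) = 5 + H
t(m, c) = c + m
((-69 + J(10))**2 + 26491) + t(E(1), o(9, -8)) = ((-69 + 10)**2 + 26491) + ((5 + 9) - 1) = ((-59)**2 + 26491) + (14 - 1) = (3481 + 26491) + 13 = 29972 + 13 = 29985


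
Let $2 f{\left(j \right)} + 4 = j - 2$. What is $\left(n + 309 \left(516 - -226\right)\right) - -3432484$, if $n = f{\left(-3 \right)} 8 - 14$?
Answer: $3661712$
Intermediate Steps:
$f{\left(j \right)} = -3 + \frac{j}{2}$ ($f{\left(j \right)} = -2 + \frac{j - 2}{2} = -2 + \frac{-2 + j}{2} = -2 + \left(-1 + \frac{j}{2}\right) = -3 + \frac{j}{2}$)
$n = -50$ ($n = \left(-3 + \frac{1}{2} \left(-3\right)\right) 8 - 14 = \left(-3 - \frac{3}{2}\right) 8 - 14 = \left(- \frac{9}{2}\right) 8 - 14 = -36 - 14 = -50$)
$\left(n + 309 \left(516 - -226\right)\right) - -3432484 = \left(-50 + 309 \left(516 - -226\right)\right) - -3432484 = \left(-50 + 309 \left(516 + 226\right)\right) + 3432484 = \left(-50 + 309 \cdot 742\right) + 3432484 = \left(-50 + 229278\right) + 3432484 = 229228 + 3432484 = 3661712$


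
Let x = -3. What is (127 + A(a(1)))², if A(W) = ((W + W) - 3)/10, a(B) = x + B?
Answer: 1595169/100 ≈ 15952.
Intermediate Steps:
a(B) = -3 + B
A(W) = -3/10 + W/5 (A(W) = (2*W - 3)*(⅒) = (-3 + 2*W)*(⅒) = -3/10 + W/5)
(127 + A(a(1)))² = (127 + (-3/10 + (-3 + 1)/5))² = (127 + (-3/10 + (⅕)*(-2)))² = (127 + (-3/10 - ⅖))² = (127 - 7/10)² = (1263/10)² = 1595169/100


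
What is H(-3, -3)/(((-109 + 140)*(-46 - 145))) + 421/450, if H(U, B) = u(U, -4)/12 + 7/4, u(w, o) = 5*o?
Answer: 4985407/5328900 ≈ 0.93554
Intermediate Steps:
H(U, B) = 1/12 (H(U, B) = (5*(-4))/12 + 7/4 = -20*1/12 + 7*(1/4) = -5/3 + 7/4 = 1/12)
H(-3, -3)/(((-109 + 140)*(-46 - 145))) + 421/450 = 1/(12*(((-109 + 140)*(-46 - 145)))) + 421/450 = 1/(12*((31*(-191)))) + 421*(1/450) = (1/12)/(-5921) + 421/450 = (1/12)*(-1/5921) + 421/450 = -1/71052 + 421/450 = 4985407/5328900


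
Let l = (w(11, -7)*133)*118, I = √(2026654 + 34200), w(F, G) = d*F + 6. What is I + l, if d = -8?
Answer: -1286908 + √2060854 ≈ -1.2855e+6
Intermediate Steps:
w(F, G) = 6 - 8*F (w(F, G) = -8*F + 6 = 6 - 8*F)
I = √2060854 ≈ 1435.6
l = -1286908 (l = ((6 - 8*11)*133)*118 = ((6 - 88)*133)*118 = -82*133*118 = -10906*118 = -1286908)
I + l = √2060854 - 1286908 = -1286908 + √2060854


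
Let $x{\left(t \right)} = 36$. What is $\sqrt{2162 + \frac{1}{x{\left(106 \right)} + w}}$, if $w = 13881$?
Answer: $\frac{\sqrt{418742419935}}{13917} \approx 46.497$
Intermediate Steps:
$\sqrt{2162 + \frac{1}{x{\left(106 \right)} + w}} = \sqrt{2162 + \frac{1}{36 + 13881}} = \sqrt{2162 + \frac{1}{13917}} = \sqrt{\frac{30088555}{13917}} = \frac{\sqrt{418742419935}}{13917}$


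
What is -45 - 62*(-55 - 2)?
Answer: 3489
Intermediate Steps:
-45 - 62*(-55 - 2) = -45 - 62*(-57) = -45 + 3534 = 3489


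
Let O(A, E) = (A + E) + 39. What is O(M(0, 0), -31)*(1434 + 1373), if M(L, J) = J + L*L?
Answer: 22456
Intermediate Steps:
M(L, J) = J + L²
O(A, E) = 39 + A + E
O(M(0, 0), -31)*(1434 + 1373) = (39 + (0 + 0²) - 31)*(1434 + 1373) = (39 + (0 + 0) - 31)*2807 = (39 + 0 - 31)*2807 = 8*2807 = 22456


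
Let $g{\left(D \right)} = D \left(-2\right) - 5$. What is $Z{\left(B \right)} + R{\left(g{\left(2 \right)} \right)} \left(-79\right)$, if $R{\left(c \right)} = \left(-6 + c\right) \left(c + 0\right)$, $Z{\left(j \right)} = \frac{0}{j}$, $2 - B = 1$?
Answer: $-10665$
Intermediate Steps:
$B = 1$ ($B = 2 - 1 = 1$)
$g{\left(D \right)} = -5 - 2 D$ ($g{\left(D \right)} = - 2 D - 5 = -5 - 2 D$)
$Z{\left(j \right)} = 0$
$R{\left(c \right)} = c \left(-6 + c\right)$ ($R{\left(c \right)} = \left(-6 + c\right) c = c \left(-6 + c\right)$)
$Z{\left(B \right)} + R{\left(g{\left(2 \right)} \right)} \left(-79\right) = 0 + \left(-5 - 4\right) \left(-6 - 9\right) \left(-79\right) = 0 + - 9 \left(-6 - 9\right) \left(-79\right) = 0 + \left(-9\right) \left(-15\right) \left(-79\right) = 0 + 135 \left(-79\right) = 0 - 10665 = -10665$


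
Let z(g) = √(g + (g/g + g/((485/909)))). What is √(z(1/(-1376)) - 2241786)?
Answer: √(-3900089131242600 + 20855*√6944360465)/41710 ≈ 1497.3*I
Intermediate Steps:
z(g) = √(1 + 1394*g/485) (z(g) = √(g + (1 + g/((485*(1/909))))) = √(g + (1 + g/(485/909))) = √(g + (1 + g*(909/485))) = √(g + (1 + 909*g/485)) = √(1 + 1394*g/485))
√(z(1/(-1376)) - 2241786) = √(√(235225 + 676090/(-1376))/485 - 2241786) = √(√(235225 + 676090*(-1/1376))/485 - 2241786) = √(√(235225 - 338045/688)/485 - 2241786) = √(√(161496755/688)/485 - 2241786) = √((√6944360465/172)/485 - 2241786) = √(√6944360465/83420 - 2241786) = √(-2241786 + √6944360465/83420)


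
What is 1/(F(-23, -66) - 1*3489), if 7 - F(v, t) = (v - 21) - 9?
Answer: -1/3429 ≈ -0.00029163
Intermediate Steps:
F(v, t) = 37 - v (F(v, t) = 7 - ((v - 21) - 9) = 7 - ((-21 + v) - 9) = 7 - (-30 + v) = 7 + (30 - v) = 37 - v)
1/(F(-23, -66) - 1*3489) = 1/((37 - 1*(-23)) - 1*3489) = 1/((37 + 23) - 3489) = 1/(60 - 3489) = 1/(-3429) = -1/3429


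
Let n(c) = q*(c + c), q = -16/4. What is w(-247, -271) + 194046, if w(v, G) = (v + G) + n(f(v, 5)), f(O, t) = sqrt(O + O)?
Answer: 193528 - 8*I*sqrt(494) ≈ 1.9353e+5 - 177.81*I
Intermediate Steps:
f(O, t) = sqrt(2)*sqrt(O) (f(O, t) = sqrt(2*O) = sqrt(2)*sqrt(O))
q = -4 (q = -16*1/4 = -4)
n(c) = -8*c (n(c) = -4*(c + c) = -8*c)
w(v, G) = G + v - 8*sqrt(2)*sqrt(v) (w(v, G) = (v + G) - 8*sqrt(2)*sqrt(v) = (G + v) - 8*sqrt(2)*sqrt(v) = G + v - 8*sqrt(2)*sqrt(v))
w(-247, -271) + 194046 = (-271 - 247 - 8*sqrt(2)*sqrt(-247)) + 194046 = (-271 - 247 - 8*sqrt(2)*I*sqrt(247)) + 194046 = (-271 - 247 - 8*I*sqrt(494)) + 194046 = (-518 - 8*I*sqrt(494)) + 194046 = 193528 - 8*I*sqrt(494)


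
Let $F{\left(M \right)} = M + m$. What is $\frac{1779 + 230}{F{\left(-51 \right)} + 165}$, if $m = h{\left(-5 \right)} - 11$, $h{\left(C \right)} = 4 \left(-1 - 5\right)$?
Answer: $\frac{2009}{79} \approx 25.43$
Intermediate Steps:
$h{\left(C \right)} = -24$ ($h{\left(C \right)} = 4 \left(-6\right) = -24$)
$m = -35$ ($m = -24 - 11 = -35$)
$F{\left(M \right)} = -35 + M$ ($F{\left(M \right)} = M - 35 = -35 + M$)
$\frac{1779 + 230}{F{\left(-51 \right)} + 165} = \frac{1779 + 230}{\left(-35 - 51\right) + 165} = \frac{2009}{-86 + 165} = \frac{2009}{79}$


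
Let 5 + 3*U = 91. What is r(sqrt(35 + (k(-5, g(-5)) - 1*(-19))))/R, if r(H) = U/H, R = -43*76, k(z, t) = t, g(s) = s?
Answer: -1/798 ≈ -0.0012531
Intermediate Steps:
U = 86/3 (U = -5/3 + (1/3)*91 = -5/3 + 91/3 = 86/3 ≈ 28.667)
R = -3268
r(H) = 86/(3*H)
r(sqrt(35 + (k(-5, g(-5)) - 1*(-19))))/R = (86/(3*(sqrt(35 + (-5 - 1*(-19))))))/(-3268) = (86/(3*(sqrt(35 + (-5 + 19)))))*(-1/3268) = (86/(3*(sqrt(35 + 14))))*(-1/3268) = (86/(3*(sqrt(49))))*(-1/3268) = ((86/3)/7)*(-1/3268) = ((86/3)*(1/7))*(-1/3268) = (86/21)*(-1/3268) = -1/798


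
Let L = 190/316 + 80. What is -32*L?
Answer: -203760/79 ≈ -2579.2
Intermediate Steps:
L = 12735/158 (L = 190*(1/316) + 80 = 95/158 + 80 = 12735/158 ≈ 80.601)
-32*L = -32*12735/158 = -203760/79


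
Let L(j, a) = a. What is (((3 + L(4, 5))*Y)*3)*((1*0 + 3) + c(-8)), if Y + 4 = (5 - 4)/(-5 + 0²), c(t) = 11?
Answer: -7056/5 ≈ -1411.2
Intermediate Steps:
Y = -21/5 (Y = -4 + (5 - 4)/(-5 + 0²) = -4 + 1/(-5 + 0) = -4 + 1/(-5) = -4 + 1*(-⅕) = -4 - ⅕ = -21/5 ≈ -4.2000)
(((3 + L(4, 5))*Y)*3)*((1*0 + 3) + c(-8)) = (((3 + 5)*(-21/5))*3)*((1*0 + 3) + 11) = ((8*(-21/5))*3)*((0 + 3) + 11) = (-168/5*3)*(3 + 11) = -504/5*14 = -7056/5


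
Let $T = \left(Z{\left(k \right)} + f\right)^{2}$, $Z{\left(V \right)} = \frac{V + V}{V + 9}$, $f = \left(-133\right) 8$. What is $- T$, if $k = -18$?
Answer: $-1123600$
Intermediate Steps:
$f = -1064$
$Z{\left(V \right)} = \frac{2 V}{9 + V}$
$T = 1123600$ ($T = \left(2 \left(-18\right) \frac{1}{9 - 18} - 1064\right)^{2} = \left(2 \left(-18\right) \frac{1}{-9} - 1064\right)^{2} = \left(2 \left(-18\right) \left(- \frac{1}{9}\right) - 1064\right)^{2} = \left(4 - 1064\right)^{2} = \left(-1060\right)^{2} = 1123600$)
$- T = \left(-1\right) 1123600 = -1123600$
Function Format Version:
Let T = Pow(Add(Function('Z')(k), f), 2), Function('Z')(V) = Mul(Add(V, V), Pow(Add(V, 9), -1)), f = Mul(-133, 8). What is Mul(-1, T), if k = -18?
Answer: -1123600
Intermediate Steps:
f = -1064
Function('Z')(V) = Mul(2, V, Pow(Add(9, V), -1)) (Function('Z')(V) = Mul(Mul(2, V), Pow(Add(9, V), -1)) = Mul(2, V, Pow(Add(9, V), -1)))
T = 1123600 (T = Pow(Add(Mul(2, -18, Pow(Add(9, -18), -1)), -1064), 2) = Pow(Add(Mul(2, -18, Pow(-9, -1)), -1064), 2) = Pow(Add(Mul(2, -18, Rational(-1, 9)), -1064), 2) = Pow(Add(4, -1064), 2) = Pow(-1060, 2) = 1123600)
Mul(-1, T) = Mul(-1, 1123600) = -1123600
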